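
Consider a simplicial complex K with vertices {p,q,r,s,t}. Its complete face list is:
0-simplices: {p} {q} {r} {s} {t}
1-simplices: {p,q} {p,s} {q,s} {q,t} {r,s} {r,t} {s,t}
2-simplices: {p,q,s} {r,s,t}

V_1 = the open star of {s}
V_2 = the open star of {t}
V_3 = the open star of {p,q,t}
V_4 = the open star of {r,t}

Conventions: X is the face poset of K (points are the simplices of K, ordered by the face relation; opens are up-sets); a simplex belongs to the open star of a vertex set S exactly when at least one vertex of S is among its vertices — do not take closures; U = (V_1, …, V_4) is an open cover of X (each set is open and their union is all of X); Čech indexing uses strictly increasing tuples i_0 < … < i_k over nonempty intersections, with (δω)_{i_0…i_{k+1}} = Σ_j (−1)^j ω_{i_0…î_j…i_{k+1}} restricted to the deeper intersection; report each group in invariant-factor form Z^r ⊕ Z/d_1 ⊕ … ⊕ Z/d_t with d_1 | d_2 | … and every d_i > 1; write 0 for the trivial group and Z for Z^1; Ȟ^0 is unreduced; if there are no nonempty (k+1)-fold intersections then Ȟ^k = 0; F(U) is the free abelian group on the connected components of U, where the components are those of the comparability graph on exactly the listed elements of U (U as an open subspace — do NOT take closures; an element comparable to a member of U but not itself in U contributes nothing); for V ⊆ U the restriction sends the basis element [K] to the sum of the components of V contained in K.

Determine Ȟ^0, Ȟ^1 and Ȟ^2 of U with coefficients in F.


Ȟ^0(U;F) ≅ Z; Ȟ^1(U;F) ≅ Z; Ȟ^2(U;F) ≅ 0

nerve simplices:
  V1={{s},{p,s},{q,s},{r,s},{s,t},{p,q,s},{r,s,t}} V2={{t},{q,t},{r,t},{s,t},{r,s,t}} V3={{p},{q},{t},{p,q},{p,s},{q,s},{q,t},{r,t},{s,t},{p,q,s},{r,s,t}} V4={{r},{t},{q,t},{r,s},{r,t},{s,t},{r,s,t}}
  V12={{s,t},{r,s,t}} V13={{p,s},{q,s},{s,t},{p,q,s},{r,s,t}} V14={{r,s},{s,t},{r,s,t}} V23={{t},{q,t},{r,t},{s,t},{r,s,t}} V24={{t},{q,t},{r,t},{s,t},{r,s,t}} V34={{t},{q,t},{r,t},{s,t},{r,s,t}}
  V123={{s,t},{r,s,t}} V124={{s,t},{r,s,t}} V134={{s,t},{r,s,t}} V234={{t},{q,t},{r,t},{s,t},{r,s,t}}
  V1234={{s,t},{r,s,t}}
components per intersection:
  V1: {{s},{p,s},{q,s},{r,s},{s,t},{p,q,s},{r,s,t}}
  V2: {{t},{q,t},{r,t},{s,t},{r,s,t}}
  V3: {{p},{q},{t},{p,q},{p,s},{q,s},{q,t},{r,t},{s,t},{p,q,s},{r,s,t}}
  V4: {{r},{t},{q,t},{r,s},{r,t},{s,t},{r,s,t}}
  V12: {{s,t},{r,s,t}}
  V13: {{p,s},{q,s},{p,q,s}} {{s,t},{r,s,t}}
  V14: {{r,s},{s,t},{r,s,t}}
  V23: {{t},{q,t},{r,t},{s,t},{r,s,t}}
  V24: {{t},{q,t},{r,t},{s,t},{r,s,t}}
  V34: {{t},{q,t},{r,t},{s,t},{r,s,t}}
  V123: {{s,t},{r,s,t}}
  V124: {{s,t},{r,s,t}}
  V134: {{s,t},{r,s,t}}
  V234: {{t},{q,t},{r,t},{s,t},{r,s,t}}
  V1234: {{s,t},{r,s,t}}
C dims 4,7,4,1; δ0: rk 3, SNF 1^3; δ1: rk 3, SNF 1^3; δ2: rk 1, SNF 1^1
degree 0: 4−3−0 = 1 → Ȟ^0 ≅ Z
degree 1: 7−3−3 = 1 → Ȟ^1 ≅ Z
degree 2: 4−1−3 = 0 → Ȟ^2 ≅ 0


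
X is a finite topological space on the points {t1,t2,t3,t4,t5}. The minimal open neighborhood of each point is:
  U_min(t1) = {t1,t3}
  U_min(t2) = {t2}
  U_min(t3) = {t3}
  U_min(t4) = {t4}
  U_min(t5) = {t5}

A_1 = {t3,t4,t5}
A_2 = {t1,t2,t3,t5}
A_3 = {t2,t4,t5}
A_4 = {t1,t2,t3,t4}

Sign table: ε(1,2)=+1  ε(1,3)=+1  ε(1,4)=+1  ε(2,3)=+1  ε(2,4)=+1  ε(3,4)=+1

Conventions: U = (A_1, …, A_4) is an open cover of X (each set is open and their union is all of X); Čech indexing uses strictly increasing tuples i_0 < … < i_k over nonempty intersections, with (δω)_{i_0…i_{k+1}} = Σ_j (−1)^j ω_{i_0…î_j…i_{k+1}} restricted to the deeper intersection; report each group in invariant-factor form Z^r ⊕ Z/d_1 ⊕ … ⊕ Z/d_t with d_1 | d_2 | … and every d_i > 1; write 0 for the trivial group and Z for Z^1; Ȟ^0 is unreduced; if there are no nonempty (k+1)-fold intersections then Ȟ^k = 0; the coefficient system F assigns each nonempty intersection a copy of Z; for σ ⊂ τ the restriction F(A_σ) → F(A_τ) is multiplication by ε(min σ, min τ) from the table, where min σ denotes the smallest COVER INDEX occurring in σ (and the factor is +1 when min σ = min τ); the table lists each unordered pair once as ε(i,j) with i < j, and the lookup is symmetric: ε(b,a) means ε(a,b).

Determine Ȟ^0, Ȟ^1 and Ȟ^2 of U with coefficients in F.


nerve of the cover:
  A12={t3,t5} A13={t4,t5} A14={t3,t4} A23={t2,t5} A24={t1,t2,t3} A34={t2,t4}
  A123={t5} A124={t3} A134={t4} A234={t2}
C dims 4,6,4; δ0: rk 3, SNF 1^3; δ1: rk 3, SNF 1^3
Ȟ^0 = (4 − 3) − 0 = 1, so Ȟ^0 ≅ Z
Ȟ^1 = (6 − 3) − 3 = 0, so Ȟ^1 ≅ 0
Ȟ^2 = (4 − 0) − 3 = 1, so Ȟ^2 ≅ Z

Ȟ^0 ≅ Z,  Ȟ^1 ≅ 0,  Ȟ^2 ≅ Z


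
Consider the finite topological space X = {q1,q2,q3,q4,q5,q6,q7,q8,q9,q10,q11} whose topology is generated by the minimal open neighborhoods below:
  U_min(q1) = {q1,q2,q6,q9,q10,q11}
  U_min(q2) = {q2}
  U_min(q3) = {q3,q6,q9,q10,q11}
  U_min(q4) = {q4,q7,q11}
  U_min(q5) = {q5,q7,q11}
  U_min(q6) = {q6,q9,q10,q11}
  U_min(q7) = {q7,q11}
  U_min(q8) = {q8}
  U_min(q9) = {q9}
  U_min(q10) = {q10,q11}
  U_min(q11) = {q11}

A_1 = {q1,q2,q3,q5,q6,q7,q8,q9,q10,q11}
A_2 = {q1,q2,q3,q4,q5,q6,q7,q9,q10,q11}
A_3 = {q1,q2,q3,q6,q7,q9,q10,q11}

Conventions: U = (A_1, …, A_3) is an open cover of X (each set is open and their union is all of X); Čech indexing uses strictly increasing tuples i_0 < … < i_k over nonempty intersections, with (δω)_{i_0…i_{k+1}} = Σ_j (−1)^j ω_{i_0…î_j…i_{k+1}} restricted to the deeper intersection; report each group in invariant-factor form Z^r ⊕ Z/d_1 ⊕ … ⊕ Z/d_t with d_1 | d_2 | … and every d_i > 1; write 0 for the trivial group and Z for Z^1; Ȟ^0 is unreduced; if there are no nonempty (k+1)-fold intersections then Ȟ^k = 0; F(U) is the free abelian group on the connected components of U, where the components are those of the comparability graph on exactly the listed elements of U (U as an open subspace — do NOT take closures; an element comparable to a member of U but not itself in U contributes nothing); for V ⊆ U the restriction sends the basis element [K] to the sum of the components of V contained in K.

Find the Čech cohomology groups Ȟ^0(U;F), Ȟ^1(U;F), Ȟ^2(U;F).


Ȟ^0 = Z^2; Ȟ^1 = 0; Ȟ^2 = 0

nerve simplices:
  A12={q1,q2,q3,q5,q6,q7,q9,q10,q11} A13={q1,q2,q3,q6,q7,q9,q10,q11} A23={q1,q2,q3,q6,q7,q9,q10,q11}
  A123={q1,q2,q3,q6,q7,q9,q10,q11}
components per intersection:
  A1: {q1,q2,q3,q5,q6,q7,q9,q10,q11} {q8}
  A2: {q1,q2,q3,q4,q5,q6,q7,q9,q10,q11}
  A3: {q1,q2,q3,q6,q7,q9,q10,q11}
  A12: {q1,q2,q3,q5,q6,q7,q9,q10,q11}
  A13: {q1,q2,q3,q6,q7,q9,q10,q11}
  A23: {q1,q2,q3,q6,q7,q9,q10,q11}
  A123: {q1,q2,q3,q6,q7,q9,q10,q11}
C dims 4,3,1; δ0: rk 2, SNF 1^2; δ1: rk 1, SNF 1^1
degree 0: 4−2−0 = 2 → Ȟ^0 ≅ Z^2
degree 1: 3−1−2 = 0 → Ȟ^1 ≅ 0
degree 2: 1−0−1 = 0 → Ȟ^2 ≅ 0


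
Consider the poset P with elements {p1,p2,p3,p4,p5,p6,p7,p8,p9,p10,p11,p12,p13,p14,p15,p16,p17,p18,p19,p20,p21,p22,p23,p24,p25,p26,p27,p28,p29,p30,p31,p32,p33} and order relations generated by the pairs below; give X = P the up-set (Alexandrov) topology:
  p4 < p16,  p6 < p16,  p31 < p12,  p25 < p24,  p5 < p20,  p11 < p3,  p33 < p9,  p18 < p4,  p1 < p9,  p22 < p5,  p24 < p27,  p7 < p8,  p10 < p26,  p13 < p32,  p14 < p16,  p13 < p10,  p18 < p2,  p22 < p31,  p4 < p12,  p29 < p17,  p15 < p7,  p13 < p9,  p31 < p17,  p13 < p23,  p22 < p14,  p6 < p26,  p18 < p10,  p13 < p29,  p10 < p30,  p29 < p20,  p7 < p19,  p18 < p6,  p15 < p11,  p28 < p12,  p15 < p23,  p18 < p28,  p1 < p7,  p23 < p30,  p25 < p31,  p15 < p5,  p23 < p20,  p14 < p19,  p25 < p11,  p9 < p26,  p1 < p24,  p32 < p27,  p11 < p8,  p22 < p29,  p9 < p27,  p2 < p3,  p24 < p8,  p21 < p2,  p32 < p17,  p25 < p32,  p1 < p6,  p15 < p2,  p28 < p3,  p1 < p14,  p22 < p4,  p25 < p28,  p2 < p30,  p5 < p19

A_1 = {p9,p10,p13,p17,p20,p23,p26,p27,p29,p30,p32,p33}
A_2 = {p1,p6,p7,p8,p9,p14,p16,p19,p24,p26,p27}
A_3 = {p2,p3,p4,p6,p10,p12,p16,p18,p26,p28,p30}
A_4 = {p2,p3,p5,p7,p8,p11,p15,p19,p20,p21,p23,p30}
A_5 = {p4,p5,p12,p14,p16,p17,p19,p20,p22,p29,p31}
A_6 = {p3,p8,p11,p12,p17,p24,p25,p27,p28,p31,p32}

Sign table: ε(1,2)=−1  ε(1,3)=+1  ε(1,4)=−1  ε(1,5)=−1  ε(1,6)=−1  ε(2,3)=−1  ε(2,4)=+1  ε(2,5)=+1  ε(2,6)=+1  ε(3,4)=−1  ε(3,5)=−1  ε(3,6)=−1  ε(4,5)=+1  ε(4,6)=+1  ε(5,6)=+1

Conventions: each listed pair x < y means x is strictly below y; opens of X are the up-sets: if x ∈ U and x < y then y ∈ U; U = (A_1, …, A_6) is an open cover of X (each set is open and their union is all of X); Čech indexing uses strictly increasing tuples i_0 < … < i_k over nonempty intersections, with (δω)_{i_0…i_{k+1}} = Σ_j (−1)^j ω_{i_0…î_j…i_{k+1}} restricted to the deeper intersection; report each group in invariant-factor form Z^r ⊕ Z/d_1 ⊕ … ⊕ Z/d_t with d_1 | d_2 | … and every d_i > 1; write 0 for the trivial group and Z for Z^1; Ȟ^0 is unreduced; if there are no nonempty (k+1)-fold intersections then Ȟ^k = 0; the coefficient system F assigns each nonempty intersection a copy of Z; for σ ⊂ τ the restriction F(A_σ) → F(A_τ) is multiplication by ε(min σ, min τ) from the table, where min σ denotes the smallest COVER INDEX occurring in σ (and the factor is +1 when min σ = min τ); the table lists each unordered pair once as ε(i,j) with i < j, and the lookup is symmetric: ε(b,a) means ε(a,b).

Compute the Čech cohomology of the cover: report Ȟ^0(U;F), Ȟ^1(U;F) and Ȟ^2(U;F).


nerve of the cover:
  A12={p9,p26,p27} A13={p10,p26,p30} A14={p20,p23,p30} A15={p17,p20,p29} A16={p17,p27,p32} A23={p6,p16,p26} A24={p7,p8,p19} A25={p14,p16,p19} A26={p8,p24,p27} A34={p2,p3,p30} A35={p4,p12,p16} A36={p3,p12,p28} A45={p5,p19,p20} A46={p3,p8,p11} A56={p12,p17,p31}
  A123={p26} A126={p27} A134={p30} A145={p20} A156={p17} A235={p16} A245={p19} A246={p8} A346={p3} A356={p12}
C dims 6,15,10; δ0: rk 5, SNF 1^5; δ1: rk 10, SNF 1^9·2
Ȟ^0 = (6 − 5) − 0 = 1, so Ȟ^0 ≅ Z
Ȟ^1 = (15 − 10) − 5 = 0, so Ȟ^1 ≅ 0
Ȟ^2 = (10 − 0) − 10 = 0 plus torsion [2], so Ȟ^2 ≅ Z/2

Ȟ^0 = Z; Ȟ^1 = 0; Ȟ^2 = Z/2


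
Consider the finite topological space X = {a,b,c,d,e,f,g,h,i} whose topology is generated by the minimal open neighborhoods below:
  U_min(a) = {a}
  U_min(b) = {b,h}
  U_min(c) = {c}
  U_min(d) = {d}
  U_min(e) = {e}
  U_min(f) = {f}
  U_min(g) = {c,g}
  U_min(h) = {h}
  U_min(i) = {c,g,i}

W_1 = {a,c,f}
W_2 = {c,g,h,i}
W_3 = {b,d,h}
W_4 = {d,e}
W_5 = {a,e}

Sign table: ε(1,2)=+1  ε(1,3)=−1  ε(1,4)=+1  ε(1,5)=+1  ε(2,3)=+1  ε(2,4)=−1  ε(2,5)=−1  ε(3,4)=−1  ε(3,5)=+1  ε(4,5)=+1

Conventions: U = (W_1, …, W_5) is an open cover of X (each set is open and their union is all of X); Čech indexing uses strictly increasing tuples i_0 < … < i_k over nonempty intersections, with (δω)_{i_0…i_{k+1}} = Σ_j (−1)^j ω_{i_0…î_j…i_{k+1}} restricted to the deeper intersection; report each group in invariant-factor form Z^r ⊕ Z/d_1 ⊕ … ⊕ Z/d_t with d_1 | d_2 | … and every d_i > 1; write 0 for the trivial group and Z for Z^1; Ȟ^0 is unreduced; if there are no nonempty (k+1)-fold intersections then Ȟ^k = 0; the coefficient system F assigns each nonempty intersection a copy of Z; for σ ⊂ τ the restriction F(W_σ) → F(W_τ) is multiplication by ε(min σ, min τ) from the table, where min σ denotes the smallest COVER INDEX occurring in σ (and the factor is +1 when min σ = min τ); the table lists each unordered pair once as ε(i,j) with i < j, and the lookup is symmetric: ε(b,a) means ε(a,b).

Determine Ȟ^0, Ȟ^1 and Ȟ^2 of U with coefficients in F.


nonempty intersections:
  W12={c} W15={a} W23={h} W34={d} W45={e}
C dims 5,5; δ0: rk 5, SNF 1^4·2
Ȟ^0: (5−5)−0=0 ⇒ 0
Ȟ^1: (5−0)−5=0 plus torsion [2] ⇒ Z/2
Ȟ^2: (0−0)−0=0 ⇒ 0

Ȟ^0(U;F) ≅ 0, Ȟ^1(U;F) ≅ Z/2 and Ȟ^2(U;F) ≅ 0


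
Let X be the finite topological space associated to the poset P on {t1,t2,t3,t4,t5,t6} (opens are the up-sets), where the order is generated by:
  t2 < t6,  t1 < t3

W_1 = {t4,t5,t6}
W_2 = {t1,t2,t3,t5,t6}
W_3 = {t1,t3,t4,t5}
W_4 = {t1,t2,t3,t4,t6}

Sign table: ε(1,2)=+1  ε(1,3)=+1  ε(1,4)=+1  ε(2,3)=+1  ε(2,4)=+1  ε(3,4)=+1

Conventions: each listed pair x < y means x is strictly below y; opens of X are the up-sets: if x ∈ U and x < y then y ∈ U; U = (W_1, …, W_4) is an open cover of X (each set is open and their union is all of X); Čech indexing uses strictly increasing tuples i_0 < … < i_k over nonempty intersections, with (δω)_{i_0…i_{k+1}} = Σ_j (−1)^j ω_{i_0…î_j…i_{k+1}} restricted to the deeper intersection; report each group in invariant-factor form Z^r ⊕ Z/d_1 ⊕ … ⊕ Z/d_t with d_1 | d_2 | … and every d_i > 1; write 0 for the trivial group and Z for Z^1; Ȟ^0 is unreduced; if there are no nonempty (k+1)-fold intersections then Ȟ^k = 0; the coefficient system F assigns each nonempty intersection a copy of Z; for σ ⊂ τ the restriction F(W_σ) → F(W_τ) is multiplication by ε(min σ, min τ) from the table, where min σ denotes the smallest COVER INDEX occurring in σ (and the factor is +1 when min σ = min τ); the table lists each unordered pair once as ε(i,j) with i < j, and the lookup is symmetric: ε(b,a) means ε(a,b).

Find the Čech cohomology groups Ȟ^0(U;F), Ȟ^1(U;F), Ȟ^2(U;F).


Ȟ^0 = Z, Ȟ^1 = 0 and Ȟ^2 = Z

nonempty intersections:
  W12={t5,t6} W13={t4,t5} W14={t4,t6} W23={t1,t3,t5} W24={t1,t2,t3,t6} W34={t1,t3,t4}
  W123={t5} W124={t6} W134={t4} W234={t1,t3}
C dims 4,6,4; δ0: rk 3, SNF 1^3; δ1: rk 3, SNF 1^3
Ȟ^0: (4−3)−0=1 ⇒ Z
Ȟ^1: (6−3)−3=0 ⇒ 0
Ȟ^2: (4−0)−3=1 ⇒ Z


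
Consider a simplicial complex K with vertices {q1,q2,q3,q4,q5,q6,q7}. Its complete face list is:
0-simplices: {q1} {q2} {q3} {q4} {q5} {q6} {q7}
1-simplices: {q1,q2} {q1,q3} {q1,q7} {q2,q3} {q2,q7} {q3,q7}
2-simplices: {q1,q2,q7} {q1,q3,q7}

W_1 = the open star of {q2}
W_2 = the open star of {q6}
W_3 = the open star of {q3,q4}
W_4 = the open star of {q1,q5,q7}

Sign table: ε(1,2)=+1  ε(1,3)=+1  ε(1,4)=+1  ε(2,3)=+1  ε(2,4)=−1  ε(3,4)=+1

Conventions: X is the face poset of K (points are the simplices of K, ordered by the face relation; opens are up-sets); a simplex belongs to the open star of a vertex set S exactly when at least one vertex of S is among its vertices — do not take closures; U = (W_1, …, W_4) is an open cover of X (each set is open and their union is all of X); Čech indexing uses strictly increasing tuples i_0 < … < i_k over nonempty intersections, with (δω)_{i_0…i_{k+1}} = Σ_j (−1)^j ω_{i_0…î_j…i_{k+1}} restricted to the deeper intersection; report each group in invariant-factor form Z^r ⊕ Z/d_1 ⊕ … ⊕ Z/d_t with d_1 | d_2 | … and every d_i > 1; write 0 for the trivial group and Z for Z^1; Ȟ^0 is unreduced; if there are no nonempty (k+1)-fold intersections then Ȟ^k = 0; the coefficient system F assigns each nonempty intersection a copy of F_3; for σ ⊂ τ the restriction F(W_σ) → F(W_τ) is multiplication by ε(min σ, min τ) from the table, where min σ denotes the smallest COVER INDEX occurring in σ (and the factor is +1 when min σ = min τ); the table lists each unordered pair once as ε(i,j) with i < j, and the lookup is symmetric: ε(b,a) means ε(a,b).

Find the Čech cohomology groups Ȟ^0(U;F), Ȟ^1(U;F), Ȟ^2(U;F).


Ȟ^0 = Z/3 ⊕ Z/3; Ȟ^1 = Z/3; Ȟ^2 = 0

nonempty intersections:
  W1={{q2},{q1,q2},{q2,q3},{q2,q7},{q1,q2,q7}} W2={{q6}} W3={{q3},{q4},{q1,q3},{q2,q3},{q3,q7},{q1,q3,q7}} W4={{q1},{q5},{q7},{q1,q2},{q1,q3},{q1,q7},{q2,q7},{q3,q7},{q1,q2,q7},{q1,q3,q7}}
  W13={{q2,q3}} W14={{q1,q2},{q2,q7},{q1,q2,q7}} W34={{q1,q3},{q3,q7},{q1,q3,q7}}
C dims 4,3; δ0: rk_F3 2
Ȟ^0: (4−2)−0=2 ⇒ Z/3 ⊕ Z/3
Ȟ^1: (3−0)−2=1 ⇒ Z/3
Ȟ^2: (0−0)−0=0 ⇒ 0


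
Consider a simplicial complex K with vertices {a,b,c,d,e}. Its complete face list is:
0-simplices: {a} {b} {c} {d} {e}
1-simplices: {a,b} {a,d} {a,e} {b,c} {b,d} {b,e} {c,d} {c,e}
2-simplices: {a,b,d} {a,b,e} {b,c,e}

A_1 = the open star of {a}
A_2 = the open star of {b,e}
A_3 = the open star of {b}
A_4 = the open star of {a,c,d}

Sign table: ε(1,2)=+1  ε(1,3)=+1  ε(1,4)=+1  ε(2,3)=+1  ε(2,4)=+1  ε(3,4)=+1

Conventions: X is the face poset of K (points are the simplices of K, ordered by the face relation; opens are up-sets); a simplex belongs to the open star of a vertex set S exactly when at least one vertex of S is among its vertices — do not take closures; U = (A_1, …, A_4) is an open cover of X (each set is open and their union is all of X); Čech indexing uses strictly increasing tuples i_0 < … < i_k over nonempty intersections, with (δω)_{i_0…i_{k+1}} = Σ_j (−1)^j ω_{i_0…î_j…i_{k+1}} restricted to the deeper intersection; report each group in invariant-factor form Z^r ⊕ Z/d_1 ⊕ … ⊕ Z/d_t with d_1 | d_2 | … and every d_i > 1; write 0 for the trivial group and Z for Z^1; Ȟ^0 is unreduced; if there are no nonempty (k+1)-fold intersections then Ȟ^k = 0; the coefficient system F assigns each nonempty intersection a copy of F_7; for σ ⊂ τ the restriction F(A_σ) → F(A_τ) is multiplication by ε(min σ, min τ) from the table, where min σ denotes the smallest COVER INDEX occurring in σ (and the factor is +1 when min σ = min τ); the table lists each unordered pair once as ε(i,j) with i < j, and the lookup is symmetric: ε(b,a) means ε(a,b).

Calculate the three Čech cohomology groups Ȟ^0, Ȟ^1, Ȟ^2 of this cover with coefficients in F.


Ȟ^0 ≅ Z/7; Ȟ^1 ≅ 0; Ȟ^2 ≅ 0

nonempty overlaps:
  A1={{a},{a,b},{a,d},{a,e},{a,b,d},{a,b,e}} A2={{b},{e},{a,b},{a,e},{b,c},{b,d},{b,e},{c,e},{a,b,d},{a,b,e},{b,c,e}} A3={{b},{a,b},{b,c},{b,d},{b,e},{a,b,d},{a,b,e},{b,c,e}} A4={{a},{c},{d},{a,b},{a,d},{a,e},{b,c},{b,d},{c,d},{c,e},{a,b,d},{a,b,e},{b,c,e}}
  A12={{a,b},{a,e},{a,b,d},{a,b,e}} A13={{a,b},{a,b,d},{a,b,e}} A14={{a},{a,b},{a,d},{a,e},{a,b,d},{a,b,e}} A23={{b},{a,b},{b,c},{b,d},{b,e},{a,b,d},{a,b,e},{b,c,e}} A24={{a,b},{a,e},{b,c},{b,d},{c,e},{a,b,d},{a,b,e},{b,c,e}} A34={{a,b},{b,c},{b,d},{a,b,d},{a,b,e},{b,c,e}}
  A123={{a,b},{a,b,d},{a,b,e}} A124={{a,b},{a,e},{a,b,d},{a,b,e}} A134={{a,b},{a,b,d},{a,b,e}} A234={{a,b},{b,c},{b,d},{a,b,d},{a,b,e},{b,c,e}}
  A1234={{a,b},{a,b,d},{a,b,e}}
C dims 4,6,4,1; δ0: rk_F7 3; δ1: rk_F7 3; δ2: rk_F7 1
degree 0: 4−3−0 = 1 → Ȟ^0 ≅ Z/7
degree 1: 6−3−3 = 0 → Ȟ^1 ≅ 0
degree 2: 4−1−3 = 0 → Ȟ^2 ≅ 0


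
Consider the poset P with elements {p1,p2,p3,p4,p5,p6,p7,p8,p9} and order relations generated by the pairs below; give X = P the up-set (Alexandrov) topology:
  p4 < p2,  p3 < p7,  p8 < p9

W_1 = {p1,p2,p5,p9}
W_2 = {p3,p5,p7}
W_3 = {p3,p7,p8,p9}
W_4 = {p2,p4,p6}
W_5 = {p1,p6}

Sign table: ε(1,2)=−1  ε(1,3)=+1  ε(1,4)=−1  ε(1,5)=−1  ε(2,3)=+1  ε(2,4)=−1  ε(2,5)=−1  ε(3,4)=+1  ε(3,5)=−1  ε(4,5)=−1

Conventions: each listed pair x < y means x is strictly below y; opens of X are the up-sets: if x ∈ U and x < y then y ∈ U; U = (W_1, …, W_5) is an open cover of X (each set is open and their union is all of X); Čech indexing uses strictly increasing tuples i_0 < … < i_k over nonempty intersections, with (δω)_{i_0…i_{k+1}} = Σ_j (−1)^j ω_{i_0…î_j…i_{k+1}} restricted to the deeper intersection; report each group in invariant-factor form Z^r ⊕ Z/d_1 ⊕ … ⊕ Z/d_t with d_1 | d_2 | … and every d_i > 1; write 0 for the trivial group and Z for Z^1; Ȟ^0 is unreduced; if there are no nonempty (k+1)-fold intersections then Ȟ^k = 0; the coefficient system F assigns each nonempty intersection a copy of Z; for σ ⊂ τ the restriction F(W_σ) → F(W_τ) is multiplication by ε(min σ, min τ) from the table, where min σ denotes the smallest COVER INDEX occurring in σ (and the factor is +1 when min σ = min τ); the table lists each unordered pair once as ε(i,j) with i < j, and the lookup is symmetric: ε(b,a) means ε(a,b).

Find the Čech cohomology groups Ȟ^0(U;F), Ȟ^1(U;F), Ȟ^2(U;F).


Ȟ^0 ≅ 0,  Ȟ^1 ≅ Z ⊕ Z/2,  Ȟ^2 ≅ 0

nonempty overlaps:
  W12={p5} W13={p9} W14={p2} W15={p1} W23={p3,p7} W45={p6}
C dims 5,6; δ0: rk 5, SNF 1^4·2
degree 0: 5−5−0 = 0 → Ȟ^0 ≅ 0
degree 1: 6−0−5 = 1 plus torsion [2] → Ȟ^1 ≅ Z ⊕ Z/2
degree 2: 0−0−0 = 0 → Ȟ^2 ≅ 0


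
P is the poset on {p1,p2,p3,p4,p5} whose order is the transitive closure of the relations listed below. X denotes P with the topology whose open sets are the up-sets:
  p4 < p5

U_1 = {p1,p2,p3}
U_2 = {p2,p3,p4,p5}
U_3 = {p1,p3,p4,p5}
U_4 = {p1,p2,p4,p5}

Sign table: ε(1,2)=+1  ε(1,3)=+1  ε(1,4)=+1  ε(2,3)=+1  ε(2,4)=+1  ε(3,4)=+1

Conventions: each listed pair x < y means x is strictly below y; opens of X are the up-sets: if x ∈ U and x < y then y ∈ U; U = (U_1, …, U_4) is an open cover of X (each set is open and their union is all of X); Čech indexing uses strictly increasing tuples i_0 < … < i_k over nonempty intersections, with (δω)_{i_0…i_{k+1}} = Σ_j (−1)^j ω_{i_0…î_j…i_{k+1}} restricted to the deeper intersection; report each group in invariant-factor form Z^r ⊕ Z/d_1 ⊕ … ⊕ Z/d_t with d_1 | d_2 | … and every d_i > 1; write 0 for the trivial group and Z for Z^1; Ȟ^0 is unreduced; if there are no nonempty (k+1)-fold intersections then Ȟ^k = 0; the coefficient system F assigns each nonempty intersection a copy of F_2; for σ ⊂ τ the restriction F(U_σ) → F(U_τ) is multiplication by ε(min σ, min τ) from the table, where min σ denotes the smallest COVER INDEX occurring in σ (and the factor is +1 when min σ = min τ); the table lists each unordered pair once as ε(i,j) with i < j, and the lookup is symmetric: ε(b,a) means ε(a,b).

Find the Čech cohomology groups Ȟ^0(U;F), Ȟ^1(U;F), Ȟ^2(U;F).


Ȟ^0(U;F) ≅ Z/2; Ȟ^1(U;F) ≅ 0; Ȟ^2(U;F) ≅ Z/2

nonempty overlaps:
  U12={p2,p3} U13={p1,p3} U14={p1,p2} U23={p3,p4,p5} U24={p2,p4,p5} U34={p1,p4,p5}
  U123={p3} U124={p2} U134={p1} U234={p4,p5}
C dims 4,6,4; δ0: rk_F2 3; δ1: rk_F2 3
degree 0: 4−3−0 = 1 → Ȟ^0 ≅ Z/2
degree 1: 6−3−3 = 0 → Ȟ^1 ≅ 0
degree 2: 4−0−3 = 1 → Ȟ^2 ≅ Z/2


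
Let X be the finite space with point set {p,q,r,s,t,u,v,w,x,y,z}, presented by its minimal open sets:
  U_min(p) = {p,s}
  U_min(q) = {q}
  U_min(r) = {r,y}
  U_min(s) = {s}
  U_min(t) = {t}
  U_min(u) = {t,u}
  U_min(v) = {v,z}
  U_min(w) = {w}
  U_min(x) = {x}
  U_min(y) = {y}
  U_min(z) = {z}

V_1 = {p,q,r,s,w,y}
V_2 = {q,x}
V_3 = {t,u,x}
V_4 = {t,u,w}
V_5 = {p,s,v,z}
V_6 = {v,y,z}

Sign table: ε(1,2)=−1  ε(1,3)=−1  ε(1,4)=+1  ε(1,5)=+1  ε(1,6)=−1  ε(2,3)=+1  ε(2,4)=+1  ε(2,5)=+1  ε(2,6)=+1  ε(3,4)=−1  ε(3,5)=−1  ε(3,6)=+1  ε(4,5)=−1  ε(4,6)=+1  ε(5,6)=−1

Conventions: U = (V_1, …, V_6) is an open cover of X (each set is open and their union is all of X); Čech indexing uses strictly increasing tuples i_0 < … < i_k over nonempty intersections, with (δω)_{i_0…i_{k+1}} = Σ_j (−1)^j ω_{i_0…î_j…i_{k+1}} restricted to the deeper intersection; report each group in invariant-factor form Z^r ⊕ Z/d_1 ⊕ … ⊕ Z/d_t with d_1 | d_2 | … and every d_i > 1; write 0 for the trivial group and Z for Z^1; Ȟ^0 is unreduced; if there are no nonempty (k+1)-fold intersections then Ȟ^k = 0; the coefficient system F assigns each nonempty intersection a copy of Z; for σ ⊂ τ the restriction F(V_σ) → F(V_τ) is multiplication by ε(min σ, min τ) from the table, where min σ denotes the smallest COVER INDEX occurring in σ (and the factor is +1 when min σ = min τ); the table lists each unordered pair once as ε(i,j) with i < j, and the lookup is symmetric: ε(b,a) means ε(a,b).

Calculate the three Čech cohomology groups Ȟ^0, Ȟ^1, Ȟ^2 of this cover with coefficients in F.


nerve of the cover:
  V12={q} V14={w} V15={p,s} V16={y} V23={x} V34={t,u} V56={v,z}
C dims 6,7; δ0: rk 5, SNF 1^5
Ȟ^0 = (6 − 5) − 0 = 1, so Ȟ^0 ≅ Z
Ȟ^1 = (7 − 0) − 5 = 2, so Ȟ^1 ≅ Z^2
Ȟ^2 = (0 − 0) − 0 = 0, so Ȟ^2 ≅ 0

Ȟ^0(U;F) ≅ Z,  Ȟ^1(U;F) ≅ Z^2,  Ȟ^2(U;F) ≅ 0


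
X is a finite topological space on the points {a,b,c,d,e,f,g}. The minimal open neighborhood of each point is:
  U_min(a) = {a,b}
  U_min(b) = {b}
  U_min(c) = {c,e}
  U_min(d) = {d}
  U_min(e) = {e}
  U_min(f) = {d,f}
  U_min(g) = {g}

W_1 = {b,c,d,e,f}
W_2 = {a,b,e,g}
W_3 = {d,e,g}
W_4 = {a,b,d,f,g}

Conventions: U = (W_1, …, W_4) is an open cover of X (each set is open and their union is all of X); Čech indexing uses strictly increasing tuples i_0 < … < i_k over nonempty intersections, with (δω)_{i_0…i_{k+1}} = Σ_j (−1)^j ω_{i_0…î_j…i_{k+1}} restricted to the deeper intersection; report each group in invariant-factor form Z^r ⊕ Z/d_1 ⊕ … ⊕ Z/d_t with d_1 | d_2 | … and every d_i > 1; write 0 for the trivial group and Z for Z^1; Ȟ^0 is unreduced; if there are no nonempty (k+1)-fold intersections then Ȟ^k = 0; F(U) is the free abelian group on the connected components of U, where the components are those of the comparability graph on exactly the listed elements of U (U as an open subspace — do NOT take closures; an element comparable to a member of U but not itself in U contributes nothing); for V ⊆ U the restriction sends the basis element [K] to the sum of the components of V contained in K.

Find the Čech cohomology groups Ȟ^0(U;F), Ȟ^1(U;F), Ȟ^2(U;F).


nonempty overlaps:
  W12={b,e} W13={d,e} W14={b,d,f} W23={e,g} W24={a,b,g} W34={d,g}
  W123={e} W124={b} W134={d} W234={g}
components per intersection:
  W1: {b} {c,e} {d,f}
  W2: {a,b} {e} {g}
  W3: {d} {e} {g}
  W4: {a,b} {d,f} {g}
  W12: {b} {e}
  W13: {d} {e}
  W14: {b} {d,f}
  W23: {e} {g}
  W24: {a,b} {g}
  W34: {d} {g}
  W123: {e}
  W124: {b}
  W134: {d}
  W234: {g}
C dims 12,12,4; δ0: rk 8, SNF 1^8; δ1: rk 4, SNF 1^4
degree 0: 12−8−0 = 4 → Ȟ^0 ≅ Z^4
degree 1: 12−4−8 = 0 → Ȟ^1 ≅ 0
degree 2: 4−0−4 = 0 → Ȟ^2 ≅ 0

Ȟ^0 = Z^4, Ȟ^1 = 0, Ȟ^2 = 0


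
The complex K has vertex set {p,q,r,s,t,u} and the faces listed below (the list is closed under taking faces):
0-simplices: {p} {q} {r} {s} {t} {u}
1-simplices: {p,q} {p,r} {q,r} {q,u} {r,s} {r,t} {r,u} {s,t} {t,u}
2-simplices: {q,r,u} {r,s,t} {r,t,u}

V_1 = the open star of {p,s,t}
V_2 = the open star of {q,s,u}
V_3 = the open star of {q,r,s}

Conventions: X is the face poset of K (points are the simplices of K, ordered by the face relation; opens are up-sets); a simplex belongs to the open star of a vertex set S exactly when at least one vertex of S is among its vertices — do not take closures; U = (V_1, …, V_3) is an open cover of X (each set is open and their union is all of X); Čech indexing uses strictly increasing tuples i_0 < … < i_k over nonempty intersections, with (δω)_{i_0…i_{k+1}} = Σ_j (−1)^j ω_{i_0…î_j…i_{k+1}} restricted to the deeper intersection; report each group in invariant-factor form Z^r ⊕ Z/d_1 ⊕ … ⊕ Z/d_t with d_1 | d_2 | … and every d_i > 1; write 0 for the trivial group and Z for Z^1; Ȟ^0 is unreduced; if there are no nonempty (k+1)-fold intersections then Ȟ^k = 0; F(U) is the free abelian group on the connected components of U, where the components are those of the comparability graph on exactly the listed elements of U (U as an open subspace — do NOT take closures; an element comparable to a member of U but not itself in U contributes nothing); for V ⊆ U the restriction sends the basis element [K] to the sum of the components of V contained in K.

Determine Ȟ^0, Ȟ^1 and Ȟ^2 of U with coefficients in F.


Ȟ^0 ≅ Z, Ȟ^1 ≅ Z, Ȟ^2 ≅ 0

cover nerve:
  V1={{p},{s},{t},{p,q},{p,r},{r,s},{r,t},{s,t},{t,u},{r,s,t},{r,t,u}} V2={{q},{s},{u},{p,q},{q,r},{q,u},{r,s},{r,u},{s,t},{t,u},{q,r,u},{r,s,t},{r,t,u}} V3={{q},{r},{s},{p,q},{p,r},{q,r},{q,u},{r,s},{r,t},{r,u},{s,t},{q,r,u},{r,s,t},{r,t,u}}
  V12={{s},{p,q},{r,s},{s,t},{t,u},{r,s,t},{r,t,u}} V13={{s},{p,q},{p,r},{r,s},{r,t},{s,t},{r,s,t},{r,t,u}} V23={{q},{s},{p,q},{q,r},{q,u},{r,s},{r,u},{s,t},{q,r,u},{r,s,t},{r,t,u}}
  V123={{s},{p,q},{r,s},{s,t},{r,s,t},{r,t,u}}
components per intersection:
  V1: {{p},{p,q},{p,r}} {{s},{t},{r,s},{r,t},{s,t},{t,u},{r,s,t},{r,t,u}}
  V2: {{q},{u},{p,q},{q,r},{q,u},{r,u},{t,u},{q,r,u},{r,t,u}} {{s},{r,s},{s,t},{r,s,t}}
  V3: {{q},{r},{s},{p,q},{p,r},{q,r},{q,u},{r,s},{r,t},{r,u},{s,t},{q,r,u},{r,s,t},{r,t,u}}
  V12: {{s},{r,s},{s,t},{r,s,t}} {{p,q}} {{t,u},{r,t,u}}
  V13: {{s},{r,s},{r,t},{s,t},{r,s,t},{r,t,u}} {{p,q}} {{p,r}}
  V23: {{q},{p,q},{q,r},{q,u},{r,u},{q,r,u},{r,t,u}} {{s},{r,s},{s,t},{r,s,t}}
  V123: {{s},{r,s},{s,t},{r,s,t}} {{p,q}} {{r,t,u}}
C dims 5,8,3; δ0: rk 4, SNF 1^4; δ1: rk 3, SNF 1^3
Ȟ^0: (5−4)−0=1 ⇒ Z
Ȟ^1: (8−3)−4=1 ⇒ Z
Ȟ^2: (3−0)−3=0 ⇒ 0


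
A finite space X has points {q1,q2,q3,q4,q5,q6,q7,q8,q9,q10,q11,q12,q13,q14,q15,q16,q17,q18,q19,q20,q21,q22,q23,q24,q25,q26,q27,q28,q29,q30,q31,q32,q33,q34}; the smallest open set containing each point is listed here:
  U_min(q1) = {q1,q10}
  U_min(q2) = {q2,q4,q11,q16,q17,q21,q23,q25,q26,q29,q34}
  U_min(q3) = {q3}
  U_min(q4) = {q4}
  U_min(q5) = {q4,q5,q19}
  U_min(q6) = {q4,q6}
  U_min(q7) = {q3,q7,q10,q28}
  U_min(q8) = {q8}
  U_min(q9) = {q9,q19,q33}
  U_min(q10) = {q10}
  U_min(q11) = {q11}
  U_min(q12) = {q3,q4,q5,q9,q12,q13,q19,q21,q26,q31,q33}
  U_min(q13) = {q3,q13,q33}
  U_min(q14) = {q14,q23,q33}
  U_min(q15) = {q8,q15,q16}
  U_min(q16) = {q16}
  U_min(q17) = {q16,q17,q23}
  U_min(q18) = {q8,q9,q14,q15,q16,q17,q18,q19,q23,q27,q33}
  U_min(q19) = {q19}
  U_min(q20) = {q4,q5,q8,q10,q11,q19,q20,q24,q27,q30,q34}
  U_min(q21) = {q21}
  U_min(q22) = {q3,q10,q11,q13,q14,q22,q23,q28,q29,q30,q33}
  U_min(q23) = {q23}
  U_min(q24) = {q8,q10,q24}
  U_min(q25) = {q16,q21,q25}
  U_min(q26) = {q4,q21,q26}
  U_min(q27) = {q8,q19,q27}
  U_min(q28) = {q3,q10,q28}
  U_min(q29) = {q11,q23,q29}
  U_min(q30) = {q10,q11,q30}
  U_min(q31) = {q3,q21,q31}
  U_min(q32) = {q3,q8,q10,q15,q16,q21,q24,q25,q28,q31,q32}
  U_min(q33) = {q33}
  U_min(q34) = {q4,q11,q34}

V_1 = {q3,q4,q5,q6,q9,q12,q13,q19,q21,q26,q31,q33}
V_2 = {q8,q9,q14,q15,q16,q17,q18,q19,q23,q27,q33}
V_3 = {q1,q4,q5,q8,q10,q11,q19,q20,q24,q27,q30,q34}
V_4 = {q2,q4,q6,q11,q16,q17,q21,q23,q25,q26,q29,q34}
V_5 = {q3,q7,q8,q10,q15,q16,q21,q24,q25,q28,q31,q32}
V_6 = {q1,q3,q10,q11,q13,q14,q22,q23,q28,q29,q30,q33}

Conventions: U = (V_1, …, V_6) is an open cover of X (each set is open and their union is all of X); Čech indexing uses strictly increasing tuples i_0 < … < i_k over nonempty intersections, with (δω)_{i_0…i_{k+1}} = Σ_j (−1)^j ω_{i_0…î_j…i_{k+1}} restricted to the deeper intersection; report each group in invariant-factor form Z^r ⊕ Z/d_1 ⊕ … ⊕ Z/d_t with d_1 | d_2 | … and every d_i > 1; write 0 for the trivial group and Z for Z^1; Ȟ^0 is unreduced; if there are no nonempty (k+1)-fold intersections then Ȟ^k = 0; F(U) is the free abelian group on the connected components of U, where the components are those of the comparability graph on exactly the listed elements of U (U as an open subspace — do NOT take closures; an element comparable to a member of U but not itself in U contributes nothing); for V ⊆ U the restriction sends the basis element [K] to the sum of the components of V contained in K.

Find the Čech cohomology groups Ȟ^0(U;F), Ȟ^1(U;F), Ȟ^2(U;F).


Ȟ^0(U;F) ≅ Z,  Ȟ^1(U;F) ≅ 0,  Ȟ^2(U;F) ≅ Z/2

nonempty intersections:
  V12={q9,q19,q33} V13={q4,q5,q19} V14={q4,q6,q21,q26} V15={q3,q21,q31} V16={q3,q13,q33} V23={q8,q19,q27} V24={q16,q17,q23} V25={q8,q15,q16} V26={q14,q23,q33} V34={q4,q11,q34} V35={q8,q10,q24} V36={q1,q10,q11,q30} V45={q16,q21,q25} V46={q11,q23,q29} V56={q3,q10,q28}
  V123={q19} V126={q33} V134={q4} V145={q21} V156={q3} V235={q8} V245={q16} V246={q23} V346={q11} V356={q10}
components per intersection:
  V1: {q3,q4,q5,q6,q9,q12,q13,q19,q21,q26,q31,q33}
  V2: {q8,q9,q14,q15,q16,q17,q18,q19,q23,q27,q33}
  V3: {q1,q4,q5,q8,q10,q11,q19,q20,q24,q27,q30,q34}
  V4: {q2,q4,q6,q11,q16,q17,q21,q23,q25,q26,q29,q34}
  V5: {q3,q7,q8,q10,q15,q16,q21,q24,q25,q28,q31,q32}
  V6: {q1,q3,q10,q11,q13,q14,q22,q23,q28,q29,q30,q33}
  V12: {q9,q19,q33}
  V13: {q4,q5,q19}
  V14: {q4,q6,q21,q26}
  V15: {q3,q21,q31}
  V16: {q3,q13,q33}
  V23: {q8,q19,q27}
  V24: {q16,q17,q23}
  V25: {q8,q15,q16}
  V26: {q14,q23,q33}
  V34: {q4,q11,q34}
  V35: {q8,q10,q24}
  V36: {q1,q10,q11,q30}
  V45: {q16,q21,q25}
  V46: {q11,q23,q29}
  V56: {q3,q10,q28}
  V123: {q19}
  V126: {q33}
  V134: {q4}
  V145: {q21}
  V156: {q3}
  V235: {q8}
  V245: {q16}
  V246: {q23}
  V346: {q11}
  V356: {q10}
C dims 6,15,10; δ0: rk 5, SNF 1^5; δ1: rk 10, SNF 1^9·2
Ȟ^0: (6−5)−0=1 ⇒ Z
Ȟ^1: (15−10)−5=0 ⇒ 0
Ȟ^2: (10−0)−10=0 plus torsion [2] ⇒ Z/2


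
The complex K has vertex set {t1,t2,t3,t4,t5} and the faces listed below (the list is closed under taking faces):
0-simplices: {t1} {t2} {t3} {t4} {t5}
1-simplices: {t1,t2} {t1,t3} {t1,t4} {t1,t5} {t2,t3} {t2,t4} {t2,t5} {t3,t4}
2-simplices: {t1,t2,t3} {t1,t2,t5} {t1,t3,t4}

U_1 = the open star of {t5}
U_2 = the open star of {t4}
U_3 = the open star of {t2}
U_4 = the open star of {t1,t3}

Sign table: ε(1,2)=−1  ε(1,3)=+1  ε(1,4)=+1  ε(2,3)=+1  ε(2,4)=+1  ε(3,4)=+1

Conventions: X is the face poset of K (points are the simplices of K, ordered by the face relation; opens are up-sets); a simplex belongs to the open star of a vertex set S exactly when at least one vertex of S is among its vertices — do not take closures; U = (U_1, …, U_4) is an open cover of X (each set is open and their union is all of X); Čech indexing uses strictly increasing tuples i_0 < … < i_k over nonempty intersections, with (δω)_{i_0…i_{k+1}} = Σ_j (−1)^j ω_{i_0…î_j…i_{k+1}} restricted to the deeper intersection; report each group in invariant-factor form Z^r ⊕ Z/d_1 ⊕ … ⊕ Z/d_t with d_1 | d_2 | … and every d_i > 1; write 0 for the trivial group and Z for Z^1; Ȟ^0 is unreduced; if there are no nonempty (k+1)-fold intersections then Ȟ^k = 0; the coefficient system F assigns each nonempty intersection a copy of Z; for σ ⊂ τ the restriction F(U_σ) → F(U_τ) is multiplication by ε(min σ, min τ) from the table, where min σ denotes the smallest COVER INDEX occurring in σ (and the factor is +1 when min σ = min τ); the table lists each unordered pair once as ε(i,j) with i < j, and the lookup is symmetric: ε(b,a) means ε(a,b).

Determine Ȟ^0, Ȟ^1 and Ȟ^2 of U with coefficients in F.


nerve of the cover:
  U1={{t5},{t1,t5},{t2,t5},{t1,t2,t5}} U2={{t4},{t1,t4},{t2,t4},{t3,t4},{t1,t3,t4}} U3={{t2},{t1,t2},{t2,t3},{t2,t4},{t2,t5},{t1,t2,t3},{t1,t2,t5}} U4={{t1},{t3},{t1,t2},{t1,t3},{t1,t4},{t1,t5},{t2,t3},{t3,t4},{t1,t2,t3},{t1,t2,t5},{t1,t3,t4}}
  U13={{t2,t5},{t1,t2,t5}} U14={{t1,t5},{t1,t2,t5}} U23={{t2,t4}} U24={{t1,t4},{t3,t4},{t1,t3,t4}} U34={{t1,t2},{t2,t3},{t1,t2,t3},{t1,t2,t5}}
  U134={{t1,t2,t5}}
C dims 4,5,1; δ0: rk 3, SNF 1^3; δ1: rk 1, SNF 1^1
Ȟ^0 = (4 − 3) − 0 = 1, so Ȟ^0 ≅ Z
Ȟ^1 = (5 − 1) − 3 = 1, so Ȟ^1 ≅ Z
Ȟ^2 = (1 − 0) − 1 = 0, so Ȟ^2 ≅ 0

Ȟ^0 = Z, Ȟ^1 = Z, Ȟ^2 = 0


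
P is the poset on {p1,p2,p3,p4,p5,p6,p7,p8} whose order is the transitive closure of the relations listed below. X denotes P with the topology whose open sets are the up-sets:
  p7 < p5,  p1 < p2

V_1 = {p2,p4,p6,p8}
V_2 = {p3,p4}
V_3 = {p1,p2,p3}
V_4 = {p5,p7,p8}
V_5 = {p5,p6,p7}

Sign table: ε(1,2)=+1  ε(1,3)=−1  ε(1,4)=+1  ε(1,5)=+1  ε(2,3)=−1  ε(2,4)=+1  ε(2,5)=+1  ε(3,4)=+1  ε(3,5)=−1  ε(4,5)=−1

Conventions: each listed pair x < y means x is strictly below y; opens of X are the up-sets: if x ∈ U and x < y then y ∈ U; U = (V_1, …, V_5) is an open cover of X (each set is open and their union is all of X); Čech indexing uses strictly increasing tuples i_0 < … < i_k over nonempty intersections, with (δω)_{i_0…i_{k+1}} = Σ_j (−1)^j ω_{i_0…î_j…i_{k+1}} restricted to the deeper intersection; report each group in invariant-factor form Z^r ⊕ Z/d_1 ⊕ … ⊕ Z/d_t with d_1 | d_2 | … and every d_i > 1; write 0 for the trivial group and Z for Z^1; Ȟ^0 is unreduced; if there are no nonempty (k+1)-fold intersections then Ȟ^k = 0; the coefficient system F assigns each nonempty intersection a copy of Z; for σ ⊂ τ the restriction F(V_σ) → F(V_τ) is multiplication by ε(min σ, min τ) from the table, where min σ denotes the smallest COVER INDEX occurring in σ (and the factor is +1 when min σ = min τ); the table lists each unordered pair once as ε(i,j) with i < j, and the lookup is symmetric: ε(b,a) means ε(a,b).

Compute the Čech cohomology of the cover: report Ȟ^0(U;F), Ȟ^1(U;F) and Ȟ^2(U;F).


Ȟ^0 ≅ 0,  Ȟ^1 ≅ Z ⊕ Z/2,  Ȟ^2 ≅ 0

intersection data:
  V12={p4} V13={p2} V14={p8} V15={p6} V23={p3} V45={p5,p7}
C dims 5,6; δ0: rk 5, SNF 1^4·2
Ȟ^0 = (5 − 5) − 0 = 0, so Ȟ^0 ≅ 0
Ȟ^1 = (6 − 0) − 5 = 1 plus torsion [2], so Ȟ^1 ≅ Z ⊕ Z/2
Ȟ^2 = (0 − 0) − 0 = 0, so Ȟ^2 ≅ 0


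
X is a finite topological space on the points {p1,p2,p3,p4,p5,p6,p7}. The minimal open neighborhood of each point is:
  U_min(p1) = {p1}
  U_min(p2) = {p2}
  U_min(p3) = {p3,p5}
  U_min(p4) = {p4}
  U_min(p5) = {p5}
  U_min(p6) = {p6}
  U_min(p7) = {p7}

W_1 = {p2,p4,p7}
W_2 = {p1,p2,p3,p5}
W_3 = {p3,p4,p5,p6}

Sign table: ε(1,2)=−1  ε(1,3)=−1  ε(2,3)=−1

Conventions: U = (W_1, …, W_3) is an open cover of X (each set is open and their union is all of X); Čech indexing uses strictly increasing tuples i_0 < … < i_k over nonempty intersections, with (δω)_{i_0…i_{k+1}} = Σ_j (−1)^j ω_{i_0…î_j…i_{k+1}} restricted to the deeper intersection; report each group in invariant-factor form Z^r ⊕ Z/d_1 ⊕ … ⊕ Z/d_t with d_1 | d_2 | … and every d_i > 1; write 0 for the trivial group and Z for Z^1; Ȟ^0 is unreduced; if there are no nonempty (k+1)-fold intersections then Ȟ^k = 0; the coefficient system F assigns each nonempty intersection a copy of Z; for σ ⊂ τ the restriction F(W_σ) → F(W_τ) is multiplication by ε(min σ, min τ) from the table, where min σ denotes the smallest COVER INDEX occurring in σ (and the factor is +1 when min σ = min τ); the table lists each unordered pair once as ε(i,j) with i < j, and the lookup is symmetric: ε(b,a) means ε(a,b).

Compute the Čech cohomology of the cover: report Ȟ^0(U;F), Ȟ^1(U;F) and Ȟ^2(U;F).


nerve of the cover:
  W12={p2} W13={p4} W23={p3,p5}
C dims 3,3; δ0: rk 3, SNF 1^2·2
Ȟ^0 = (3 − 3) − 0 = 0, so Ȟ^0 ≅ 0
Ȟ^1 = (3 − 0) − 3 = 0 plus torsion [2], so Ȟ^1 ≅ Z/2
Ȟ^2 = (0 − 0) − 0 = 0, so Ȟ^2 ≅ 0

Ȟ^0 ≅ 0,  Ȟ^1 ≅ Z/2,  Ȟ^2 ≅ 0


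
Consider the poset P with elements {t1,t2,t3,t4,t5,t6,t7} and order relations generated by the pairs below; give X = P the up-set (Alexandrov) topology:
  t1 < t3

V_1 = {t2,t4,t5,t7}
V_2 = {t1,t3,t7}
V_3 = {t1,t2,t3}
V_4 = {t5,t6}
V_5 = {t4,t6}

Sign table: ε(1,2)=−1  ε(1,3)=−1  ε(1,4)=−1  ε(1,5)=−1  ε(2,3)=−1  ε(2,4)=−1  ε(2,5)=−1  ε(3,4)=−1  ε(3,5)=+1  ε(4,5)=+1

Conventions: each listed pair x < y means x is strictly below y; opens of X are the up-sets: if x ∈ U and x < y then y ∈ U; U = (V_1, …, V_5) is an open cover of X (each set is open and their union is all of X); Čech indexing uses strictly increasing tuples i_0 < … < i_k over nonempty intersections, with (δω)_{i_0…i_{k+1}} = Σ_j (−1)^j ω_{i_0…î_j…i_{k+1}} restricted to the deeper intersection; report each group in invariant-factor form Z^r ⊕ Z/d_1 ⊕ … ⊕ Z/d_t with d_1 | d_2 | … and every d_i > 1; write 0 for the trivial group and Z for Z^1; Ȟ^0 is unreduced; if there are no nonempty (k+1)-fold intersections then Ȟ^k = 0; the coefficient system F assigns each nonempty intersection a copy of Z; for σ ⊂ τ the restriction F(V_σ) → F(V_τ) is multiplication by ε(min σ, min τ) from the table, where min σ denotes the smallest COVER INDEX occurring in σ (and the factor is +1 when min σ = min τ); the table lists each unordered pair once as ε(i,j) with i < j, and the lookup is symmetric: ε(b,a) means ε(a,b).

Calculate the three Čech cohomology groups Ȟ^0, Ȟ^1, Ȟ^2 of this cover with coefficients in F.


Ȟ^0(U;F) ≅ 0, Ȟ^1(U;F) ≅ Z ⊕ Z/2 and Ȟ^2(U;F) ≅ 0

nerve simplices:
  V12={t7} V13={t2} V14={t5} V15={t4} V23={t1,t3} V45={t6}
C dims 5,6; δ0: rk 5, SNF 1^4·2
degree 0: 5−5−0 = 0 → Ȟ^0 ≅ 0
degree 1: 6−0−5 = 1 plus torsion [2] → Ȟ^1 ≅ Z ⊕ Z/2
degree 2: 0−0−0 = 0 → Ȟ^2 ≅ 0
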